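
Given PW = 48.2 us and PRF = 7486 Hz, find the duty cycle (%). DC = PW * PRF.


DC = 48.2e-6 * 7486 * 100 = 36.08%

36.08%


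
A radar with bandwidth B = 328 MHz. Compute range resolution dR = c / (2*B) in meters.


dR = 3e8 / (2 * 328000000.0) = 0.46 m

0.46 m


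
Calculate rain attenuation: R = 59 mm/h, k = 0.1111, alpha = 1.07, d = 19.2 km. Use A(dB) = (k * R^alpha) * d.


gamma = 0.1111 * 59^1.07 = 8.720185 dB/km
A = 8.720185 * 19.2 = 167.43 dB

167.43 dB


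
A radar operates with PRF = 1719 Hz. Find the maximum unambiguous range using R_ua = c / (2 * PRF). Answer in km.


R_ua = 3e8 / (2 * 1719) = 87260.0 m = 87.3 km

87.3 km


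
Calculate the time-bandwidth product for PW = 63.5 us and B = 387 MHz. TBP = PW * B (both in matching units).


TBP = 63.5 * 387 = 24574.5

24574.5


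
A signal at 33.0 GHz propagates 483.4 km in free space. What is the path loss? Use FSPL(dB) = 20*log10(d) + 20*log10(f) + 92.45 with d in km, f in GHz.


20*log10(483.4) = 53.69
20*log10(33.0) = 30.37
FSPL = 176.5 dB

176.5 dB


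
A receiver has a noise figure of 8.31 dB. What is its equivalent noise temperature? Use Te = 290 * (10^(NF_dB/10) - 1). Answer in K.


NF_lin = 10^(8.31/10) = 6.776415
Te = 290 * (6.776415 - 1) = 1675.2 K

1675.2 K


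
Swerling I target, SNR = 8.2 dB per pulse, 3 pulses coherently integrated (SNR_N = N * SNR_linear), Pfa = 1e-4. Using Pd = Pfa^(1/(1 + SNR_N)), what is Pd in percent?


SNR_lin = 10^(8.2/10) = 6.60693
SNR_N = 3 * 6.60693 = 19.82079
1/(1 + SNR_N) = 1/20.82079 = 0.0480289
Pd = (1e-4)^0.0480289 = 0.64252
Pd = 64.3%

64.3%


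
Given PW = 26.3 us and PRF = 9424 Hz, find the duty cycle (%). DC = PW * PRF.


DC = 26.3e-6 * 9424 * 100 = 24.79%

24.79%


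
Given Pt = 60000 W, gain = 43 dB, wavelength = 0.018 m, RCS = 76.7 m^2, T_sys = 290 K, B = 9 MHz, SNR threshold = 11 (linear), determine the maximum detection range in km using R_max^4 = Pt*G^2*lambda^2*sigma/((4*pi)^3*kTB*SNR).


G_lin = 10^(43/10) = 19952.62315
R^4 = 60000 * 19952.62315^2 * 0.018^2 * 76.7 / ((4*pi)^3 * 1.38e-23 * 290 * 9000000.0 * 11)
R^4 = 7.55005e20 m^4
R_max = (7.55005e20)^(1/4) = 165762.9 m = 165.8 km

165.8 km


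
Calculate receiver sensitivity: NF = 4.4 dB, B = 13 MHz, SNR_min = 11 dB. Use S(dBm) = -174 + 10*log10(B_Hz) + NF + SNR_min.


10*log10(13000000.0) = 71.14
S = -174 + 71.14 + 4.4 + 11 = -87.5 dBm

-87.5 dBm


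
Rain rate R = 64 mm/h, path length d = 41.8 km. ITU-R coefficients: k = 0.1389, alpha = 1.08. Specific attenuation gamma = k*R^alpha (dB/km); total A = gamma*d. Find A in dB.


gamma = 0.1389 * 64^1.08 = 12.398713 dB/km
A = 12.398713 * 41.8 = 518.27 dB

518.27 dB


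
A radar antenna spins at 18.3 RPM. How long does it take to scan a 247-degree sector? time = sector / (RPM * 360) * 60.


t = 247 / (18.3 * 360) * 60 = 2.25 s

2.25 s


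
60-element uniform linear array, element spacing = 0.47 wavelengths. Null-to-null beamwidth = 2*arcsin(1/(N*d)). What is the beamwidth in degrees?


1/(N*d) = 1/(60*0.47) = 0.035461
BW = 2*arcsin(0.035461) = 4.1 degrees

4.1 degrees


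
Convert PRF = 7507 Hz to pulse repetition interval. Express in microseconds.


PRI = 1/7507 = 0.000133209 s = 133.2 us

133.2 us


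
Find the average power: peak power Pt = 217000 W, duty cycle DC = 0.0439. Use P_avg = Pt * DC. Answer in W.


P_avg = 217000 * 0.0439 = 9526.3 W

9526.3 W


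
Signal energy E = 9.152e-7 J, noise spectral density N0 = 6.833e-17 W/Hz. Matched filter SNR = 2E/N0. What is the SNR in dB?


SNR_lin = 2 * 9.152e-7 / 6.833e-17 = 2.679e10
SNR_dB = 10*log10(2.679e10) = 104.3 dB

104.3 dB


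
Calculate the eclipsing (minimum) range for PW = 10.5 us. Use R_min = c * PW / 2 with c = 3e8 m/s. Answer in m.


R_min = 3e8 * 10.5e-6 / 2 = 1575.0 m

1575.0 m


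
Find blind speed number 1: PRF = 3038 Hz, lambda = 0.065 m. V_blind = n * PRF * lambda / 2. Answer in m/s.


V_blind = 1 * 3038 * 0.065 / 2 = 98.7 m/s

98.7 m/s


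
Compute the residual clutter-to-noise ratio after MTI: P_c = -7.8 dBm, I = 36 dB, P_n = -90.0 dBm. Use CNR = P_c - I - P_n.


CNR = -7.8 - 36 - (-90.0) = 46.2 dB

46.2 dB


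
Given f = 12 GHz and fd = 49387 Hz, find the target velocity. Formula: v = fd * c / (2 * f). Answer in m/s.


v = 49387 * 3e8 / (2 * 12000000000.0) = 617.3 m/s

617.3 m/s


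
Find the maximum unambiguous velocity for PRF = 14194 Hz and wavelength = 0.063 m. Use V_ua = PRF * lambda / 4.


V_ua = 14194 * 0.063 / 4 = 223.6 m/s

223.6 m/s


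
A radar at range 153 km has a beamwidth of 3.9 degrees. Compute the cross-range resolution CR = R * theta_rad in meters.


BW_rad = 0.068067841
CR = 153000 * 0.068067841 = 10414.4 m

10414.4 m


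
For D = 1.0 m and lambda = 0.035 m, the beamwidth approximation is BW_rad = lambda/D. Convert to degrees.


BW_rad = 0.035 / 1.0 = 0.035
BW_deg = 2.01 degrees

2.01 degrees


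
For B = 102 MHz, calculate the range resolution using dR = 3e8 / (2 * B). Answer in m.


dR = 3e8 / (2 * 102000000.0) = 1.47 m

1.47 m


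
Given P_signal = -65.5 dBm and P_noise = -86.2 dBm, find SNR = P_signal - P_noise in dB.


SNR = -65.5 - (-86.2) = 20.7 dB

20.7 dB


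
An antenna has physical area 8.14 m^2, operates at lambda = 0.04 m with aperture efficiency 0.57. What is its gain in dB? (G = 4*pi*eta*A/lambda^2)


G_linear = 4*pi*0.57*8.14/0.04^2 = 36440.9
G_dB = 10*log10(36440.9) = 45.6 dB

45.6 dB


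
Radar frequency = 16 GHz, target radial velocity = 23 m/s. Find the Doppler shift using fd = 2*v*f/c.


fd = 2 * 23 * 16000000000.0 / 3e8 = 2453.3 Hz

2453.3 Hz


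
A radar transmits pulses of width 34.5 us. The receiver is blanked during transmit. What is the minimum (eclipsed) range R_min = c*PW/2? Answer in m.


R_min = 3e8 * 34.5e-6 / 2 = 5175.0 m

5175.0 m


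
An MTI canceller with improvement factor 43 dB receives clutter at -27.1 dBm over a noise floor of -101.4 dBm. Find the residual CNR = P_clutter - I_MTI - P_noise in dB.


CNR = -27.1 - 43 - (-101.4) = 31.3 dB

31.3 dB


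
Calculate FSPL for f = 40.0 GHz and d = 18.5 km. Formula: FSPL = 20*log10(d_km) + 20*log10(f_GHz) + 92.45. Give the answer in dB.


20*log10(18.5) = 25.34
20*log10(40.0) = 32.04
FSPL = 149.8 dB

149.8 dB


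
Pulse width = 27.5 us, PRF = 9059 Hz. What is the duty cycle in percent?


DC = 27.5e-6 * 9059 * 100 = 24.91%

24.91%


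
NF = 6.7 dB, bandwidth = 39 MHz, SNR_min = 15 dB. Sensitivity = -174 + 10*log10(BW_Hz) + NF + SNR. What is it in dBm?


10*log10(39000000.0) = 75.91
S = -174 + 75.91 + 6.7 + 15 = -76.4 dBm

-76.4 dBm


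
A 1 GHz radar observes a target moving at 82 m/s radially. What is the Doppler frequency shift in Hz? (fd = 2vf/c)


fd = 2 * 82 * 1000000000.0 / 3e8 = 546.7 Hz

546.7 Hz


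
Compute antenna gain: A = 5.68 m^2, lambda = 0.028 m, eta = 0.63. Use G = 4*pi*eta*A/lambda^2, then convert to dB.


G_linear = 4*pi*0.63*5.68/0.028^2 = 57356.51
G_dB = 10*log10(57356.51) = 47.6 dB

47.6 dB


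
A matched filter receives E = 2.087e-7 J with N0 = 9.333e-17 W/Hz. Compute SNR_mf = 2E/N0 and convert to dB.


SNR_lin = 2 * 2.087e-7 / 9.333e-17 = 4.472e9
SNR_dB = 10*log10(4.472e9) = 96.5 dB

96.5 dB


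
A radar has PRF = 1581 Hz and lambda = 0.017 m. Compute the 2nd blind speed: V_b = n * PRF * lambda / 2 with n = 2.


V_blind = 2 * 1581 * 0.017 / 2 = 26.9 m/s

26.9 m/s


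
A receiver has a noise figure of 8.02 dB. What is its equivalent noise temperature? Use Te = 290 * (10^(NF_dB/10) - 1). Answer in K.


NF_lin = 10^(8.02/10) = 6.338697
Te = 290 * (6.338697 - 1) = 1548.2 K

1548.2 K


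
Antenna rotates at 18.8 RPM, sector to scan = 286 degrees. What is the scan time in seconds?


t = 286 / (18.8 * 360) * 60 = 2.54 s

2.54 s


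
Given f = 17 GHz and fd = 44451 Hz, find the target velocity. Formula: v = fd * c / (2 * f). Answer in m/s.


v = 44451 * 3e8 / (2 * 17000000000.0) = 392.2 m/s

392.2 m/s


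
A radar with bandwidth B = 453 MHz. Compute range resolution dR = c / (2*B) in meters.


dR = 3e8 / (2 * 453000000.0) = 0.33 m

0.33 m


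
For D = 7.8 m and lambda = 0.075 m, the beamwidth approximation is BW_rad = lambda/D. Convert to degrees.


BW_rad = 0.075 / 7.8 = 0.009615
BW_deg = 0.55 degrees

0.55 degrees


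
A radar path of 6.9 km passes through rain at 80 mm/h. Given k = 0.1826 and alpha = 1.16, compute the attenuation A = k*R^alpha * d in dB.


gamma = 0.1826 * 80^1.16 = 29.44999 dB/km
A = 29.44999 * 6.9 = 203.2 dB

203.2 dB


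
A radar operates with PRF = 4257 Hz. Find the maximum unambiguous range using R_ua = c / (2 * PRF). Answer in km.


R_ua = 3e8 / (2 * 4257) = 35236.1 m = 35.2 km

35.2 km


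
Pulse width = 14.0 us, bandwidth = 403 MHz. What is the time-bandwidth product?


TBP = 14.0 * 403 = 5642.0

5642.0


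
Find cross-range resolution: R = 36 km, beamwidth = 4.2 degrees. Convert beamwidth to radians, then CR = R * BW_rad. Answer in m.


BW_rad = 0.073303829
CR = 36000 * 0.073303829 = 2638.9 m

2638.9 m


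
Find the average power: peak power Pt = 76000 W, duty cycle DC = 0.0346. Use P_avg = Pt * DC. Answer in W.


P_avg = 76000 * 0.0346 = 2629.6 W

2629.6 W


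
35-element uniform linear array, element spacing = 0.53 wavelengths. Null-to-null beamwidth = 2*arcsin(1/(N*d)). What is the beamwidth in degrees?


1/(N*d) = 1/(35*0.53) = 0.053908
BW = 2*arcsin(0.053908) = 6.2 degrees

6.2 degrees


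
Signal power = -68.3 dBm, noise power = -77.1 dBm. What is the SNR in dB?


SNR = -68.3 - (-77.1) = 8.8 dB

8.8 dB


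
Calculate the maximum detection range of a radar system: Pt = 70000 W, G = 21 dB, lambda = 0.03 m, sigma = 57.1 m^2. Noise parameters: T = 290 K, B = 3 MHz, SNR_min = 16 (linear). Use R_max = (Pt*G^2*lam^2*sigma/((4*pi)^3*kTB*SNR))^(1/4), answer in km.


G_lin = 10^(21/10) = 125.892541
R^4 = 70000 * 125.892541^2 * 0.03^2 * 57.1 / ((4*pi)^3 * 1.38e-23 * 290 * 3000000.0 * 16)
R^4 = 1.49565e17 m^4
R_max = (1.49565e17)^(1/4) = 19665.6 m = 19.7 km

19.7 km


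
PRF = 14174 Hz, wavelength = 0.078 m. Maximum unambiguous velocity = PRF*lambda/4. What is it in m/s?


V_ua = 14174 * 0.078 / 4 = 276.4 m/s

276.4 m/s


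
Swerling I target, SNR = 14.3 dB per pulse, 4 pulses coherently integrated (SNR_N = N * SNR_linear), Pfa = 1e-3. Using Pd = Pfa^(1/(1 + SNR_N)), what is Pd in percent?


SNR_lin = 10^(14.3/10) = 26.91535
SNR_N = 4 * 26.91535 = 107.6614
1/(1 + SNR_N) = 1/108.6614 = 0.0092029
Pd = (1e-3)^0.0092029 = 0.93841
Pd = 93.8%

93.8%


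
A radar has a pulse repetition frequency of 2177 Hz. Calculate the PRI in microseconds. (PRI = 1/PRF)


PRI = 1/2177 = 0.0004593477 s = 459.3 us

459.3 us


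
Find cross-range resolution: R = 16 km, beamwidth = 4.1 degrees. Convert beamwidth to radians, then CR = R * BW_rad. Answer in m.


BW_rad = 0.071558499
CR = 16000 * 0.071558499 = 1144.9 m

1144.9 m


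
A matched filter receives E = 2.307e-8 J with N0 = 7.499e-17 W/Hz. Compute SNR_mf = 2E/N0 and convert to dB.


SNR_lin = 2 * 2.307e-8 / 7.499e-17 = 6.153e8
SNR_dB = 10*log10(6.153e8) = 87.9 dB

87.9 dB


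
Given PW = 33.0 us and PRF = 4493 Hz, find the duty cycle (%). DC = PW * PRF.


DC = 33.0e-6 * 4493 * 100 = 14.83%

14.83%


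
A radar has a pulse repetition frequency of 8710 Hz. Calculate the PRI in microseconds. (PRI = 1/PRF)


PRI = 1/8710 = 0.0001148106 s = 114.8 us

114.8 us


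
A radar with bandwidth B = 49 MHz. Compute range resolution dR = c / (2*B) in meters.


dR = 3e8 / (2 * 49000000.0) = 3.06 m

3.06 m


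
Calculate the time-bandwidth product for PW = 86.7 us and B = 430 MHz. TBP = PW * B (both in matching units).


TBP = 86.7 * 430 = 37281.0

37281.0


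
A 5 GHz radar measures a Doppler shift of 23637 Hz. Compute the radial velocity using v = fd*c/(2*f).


v = 23637 * 3e8 / (2 * 5000000000.0) = 709.1 m/s

709.1 m/s


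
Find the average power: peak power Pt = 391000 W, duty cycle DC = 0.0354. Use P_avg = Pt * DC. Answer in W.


P_avg = 391000 * 0.0354 = 13841.4 W

13841.4 W


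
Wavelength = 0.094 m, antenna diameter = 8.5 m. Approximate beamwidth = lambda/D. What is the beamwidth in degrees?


BW_rad = 0.094 / 8.5 = 0.011059
BW_deg = 0.63 degrees

0.63 degrees


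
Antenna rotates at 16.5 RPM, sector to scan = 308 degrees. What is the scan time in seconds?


t = 308 / (16.5 * 360) * 60 = 3.11 s

3.11 s


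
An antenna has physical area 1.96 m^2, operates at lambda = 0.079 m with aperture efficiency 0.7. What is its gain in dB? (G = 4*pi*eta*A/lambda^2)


G_linear = 4*pi*0.7*1.96/0.079^2 = 2762.55
G_dB = 10*log10(2762.55) = 34.4 dB

34.4 dB


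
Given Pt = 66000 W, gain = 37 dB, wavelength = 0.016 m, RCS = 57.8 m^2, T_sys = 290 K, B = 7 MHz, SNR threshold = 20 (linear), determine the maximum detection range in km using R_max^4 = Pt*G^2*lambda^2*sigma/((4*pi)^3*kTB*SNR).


G_lin = 10^(37/10) = 5011.872336
R^4 = 66000 * 5011.872336^2 * 0.016^2 * 57.8 / ((4*pi)^3 * 1.38e-23 * 290 * 7000000.0 * 20)
R^4 = 2.20636e19 m^4
R_max = (2.20636e19)^(1/4) = 68536.1 m = 68.5 km

68.5 km


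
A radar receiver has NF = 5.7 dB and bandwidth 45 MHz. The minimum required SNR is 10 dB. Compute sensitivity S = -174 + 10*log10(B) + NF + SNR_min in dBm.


10*log10(45000000.0) = 76.53
S = -174 + 76.53 + 5.7 + 10 = -81.8 dBm

-81.8 dBm


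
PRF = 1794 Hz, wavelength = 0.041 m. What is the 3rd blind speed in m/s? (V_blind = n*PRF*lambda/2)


V_blind = 3 * 1794 * 0.041 / 2 = 110.3 m/s

110.3 m/s


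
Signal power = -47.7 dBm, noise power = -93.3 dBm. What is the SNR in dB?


SNR = -47.7 - (-93.3) = 45.6 dB

45.6 dB


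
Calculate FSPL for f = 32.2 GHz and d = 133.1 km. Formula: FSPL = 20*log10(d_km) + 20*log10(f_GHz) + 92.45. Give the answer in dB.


20*log10(133.1) = 42.48
20*log10(32.2) = 30.16
FSPL = 165.1 dB

165.1 dB


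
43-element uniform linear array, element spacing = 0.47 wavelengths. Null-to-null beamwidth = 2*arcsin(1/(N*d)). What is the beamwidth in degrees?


1/(N*d) = 1/(43*0.47) = 0.04948
BW = 2*arcsin(0.04948) = 5.7 degrees

5.7 degrees


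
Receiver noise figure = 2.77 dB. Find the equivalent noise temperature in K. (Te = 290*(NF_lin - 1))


NF_lin = 10^(2.77/10) = 1.892344
Te = 290 * (1.892344 - 1) = 258.8 K

258.8 K


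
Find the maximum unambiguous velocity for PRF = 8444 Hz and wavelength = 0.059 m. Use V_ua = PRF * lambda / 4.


V_ua = 8444 * 0.059 / 4 = 124.5 m/s

124.5 m/s


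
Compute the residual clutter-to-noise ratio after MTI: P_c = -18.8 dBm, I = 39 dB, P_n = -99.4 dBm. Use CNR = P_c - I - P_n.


CNR = -18.8 - 39 - (-99.4) = 41.6 dB

41.6 dB


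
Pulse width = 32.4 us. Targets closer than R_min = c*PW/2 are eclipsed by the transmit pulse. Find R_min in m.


R_min = 3e8 * 32.4e-6 / 2 = 4860.0 m

4860.0 m


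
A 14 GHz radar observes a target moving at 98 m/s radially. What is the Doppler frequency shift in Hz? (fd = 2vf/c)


fd = 2 * 98 * 14000000000.0 / 3e8 = 9146.7 Hz

9146.7 Hz


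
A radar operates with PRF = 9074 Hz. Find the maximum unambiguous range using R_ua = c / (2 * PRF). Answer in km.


R_ua = 3e8 / (2 * 9074) = 16530.7 m = 16.5 km

16.5 km


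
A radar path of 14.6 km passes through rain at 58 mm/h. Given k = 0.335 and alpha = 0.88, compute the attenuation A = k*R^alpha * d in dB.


gamma = 0.335 * 58^0.88 = 11.936072 dB/km
A = 11.936072 * 14.6 = 174.27 dB

174.27 dB


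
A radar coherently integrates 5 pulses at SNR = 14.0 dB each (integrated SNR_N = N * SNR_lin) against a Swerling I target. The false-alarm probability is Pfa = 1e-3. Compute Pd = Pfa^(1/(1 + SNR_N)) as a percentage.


SNR_lin = 10^(14.0/10) = 25.11886
SNR_N = 5 * 25.11886 = 125.5943
1/(1 + SNR_N) = 1/126.5943 = 0.0078992
Pd = (1e-3)^0.0078992 = 0.9469
Pd = 94.7%

94.7%


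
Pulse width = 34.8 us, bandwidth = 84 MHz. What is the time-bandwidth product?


TBP = 34.8 * 84 = 2923.2

2923.2


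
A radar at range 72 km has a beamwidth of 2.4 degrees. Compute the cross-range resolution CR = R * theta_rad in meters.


BW_rad = 0.041887902
CR = 72000 * 0.041887902 = 3015.9 m

3015.9 m


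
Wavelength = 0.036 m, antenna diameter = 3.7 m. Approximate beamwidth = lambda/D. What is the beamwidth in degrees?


BW_rad = 0.036 / 3.7 = 0.00973
BW_deg = 0.56 degrees

0.56 degrees


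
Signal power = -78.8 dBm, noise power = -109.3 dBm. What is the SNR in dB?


SNR = -78.8 - (-109.3) = 30.5 dB

30.5 dB


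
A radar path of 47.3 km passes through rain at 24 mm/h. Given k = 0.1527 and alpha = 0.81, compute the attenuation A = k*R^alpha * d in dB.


gamma = 0.1527 * 24^0.81 = 2.003596 dB/km
A = 2.003596 * 47.3 = 94.77 dB

94.77 dB


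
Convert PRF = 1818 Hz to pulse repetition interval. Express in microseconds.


PRI = 1/1818 = 0.000550055 s = 550.1 us

550.1 us


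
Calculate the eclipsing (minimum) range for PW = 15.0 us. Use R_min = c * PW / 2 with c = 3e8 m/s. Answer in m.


R_min = 3e8 * 15.0e-6 / 2 = 2250.0 m

2250.0 m


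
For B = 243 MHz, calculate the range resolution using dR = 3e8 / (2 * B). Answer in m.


dR = 3e8 / (2 * 243000000.0) = 0.62 m

0.62 m


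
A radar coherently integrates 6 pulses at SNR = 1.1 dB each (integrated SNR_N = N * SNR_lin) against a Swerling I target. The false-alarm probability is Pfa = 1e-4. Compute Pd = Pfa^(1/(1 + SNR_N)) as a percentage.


SNR_lin = 10^(1.1/10) = 1.28825
SNR_N = 6 * 1.28825 = 7.7295
1/(1 + SNR_N) = 1/8.7295 = 0.1145541
Pd = (1e-4)^0.1145541 = 0.34816
Pd = 34.8%

34.8%


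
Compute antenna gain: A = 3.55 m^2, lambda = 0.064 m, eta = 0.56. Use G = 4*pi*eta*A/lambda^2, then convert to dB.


G_linear = 4*pi*0.56*3.55/0.064^2 = 6099.11
G_dB = 10*log10(6099.11) = 37.9 dB

37.9 dB


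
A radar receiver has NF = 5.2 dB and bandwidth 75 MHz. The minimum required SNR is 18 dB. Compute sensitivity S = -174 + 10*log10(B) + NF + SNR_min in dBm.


10*log10(75000000.0) = 78.75
S = -174 + 78.75 + 5.2 + 18 = -72.0 dBm

-72.0 dBm


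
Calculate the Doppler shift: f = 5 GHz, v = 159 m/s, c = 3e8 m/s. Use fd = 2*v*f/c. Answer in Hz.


fd = 2 * 159 * 5000000000.0 / 3e8 = 5300.0 Hz

5300.0 Hz


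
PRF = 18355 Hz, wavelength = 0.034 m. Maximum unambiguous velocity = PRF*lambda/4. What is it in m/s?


V_ua = 18355 * 0.034 / 4 = 156.0 m/s

156.0 m/s


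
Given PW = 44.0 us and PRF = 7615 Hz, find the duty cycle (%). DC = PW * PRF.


DC = 44.0e-6 * 7615 * 100 = 33.51%

33.51%


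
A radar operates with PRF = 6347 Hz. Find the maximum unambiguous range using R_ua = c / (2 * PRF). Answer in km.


R_ua = 3e8 / (2 * 6347) = 23633.2 m = 23.6 km

23.6 km


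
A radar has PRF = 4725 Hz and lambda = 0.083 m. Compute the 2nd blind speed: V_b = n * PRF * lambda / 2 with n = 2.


V_blind = 2 * 4725 * 0.083 / 2 = 392.2 m/s

392.2 m/s


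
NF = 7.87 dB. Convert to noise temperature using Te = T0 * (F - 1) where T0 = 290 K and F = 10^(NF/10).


NF_lin = 10^(7.87/10) = 6.123504
Te = 290 * (6.123504 - 1) = 1485.8 K

1485.8 K


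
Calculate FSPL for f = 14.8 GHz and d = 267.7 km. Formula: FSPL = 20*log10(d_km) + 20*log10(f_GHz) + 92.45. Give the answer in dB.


20*log10(267.7) = 48.55
20*log10(14.8) = 23.41
FSPL = 164.4 dB

164.4 dB


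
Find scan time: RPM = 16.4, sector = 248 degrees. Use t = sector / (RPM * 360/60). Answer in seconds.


t = 248 / (16.4 * 360) * 60 = 2.52 s

2.52 s


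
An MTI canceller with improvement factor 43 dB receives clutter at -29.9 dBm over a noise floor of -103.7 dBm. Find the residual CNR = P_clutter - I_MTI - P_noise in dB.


CNR = -29.9 - 43 - (-103.7) = 30.8 dB

30.8 dB


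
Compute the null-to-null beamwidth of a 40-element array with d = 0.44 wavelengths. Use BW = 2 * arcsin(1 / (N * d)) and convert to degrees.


1/(N*d) = 1/(40*0.44) = 0.056818
BW = 2*arcsin(0.056818) = 6.5 degrees

6.5 degrees


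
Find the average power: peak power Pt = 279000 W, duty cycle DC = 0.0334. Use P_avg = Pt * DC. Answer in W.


P_avg = 279000 * 0.0334 = 9318.6 W

9318.6 W


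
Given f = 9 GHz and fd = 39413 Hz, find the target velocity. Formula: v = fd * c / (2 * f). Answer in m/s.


v = 39413 * 3e8 / (2 * 9000000000.0) = 656.9 m/s

656.9 m/s


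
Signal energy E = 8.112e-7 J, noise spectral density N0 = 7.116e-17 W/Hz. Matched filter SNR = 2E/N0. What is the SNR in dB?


SNR_lin = 2 * 8.112e-7 / 7.116e-17 = 2.28e10
SNR_dB = 10*log10(2.28e10) = 103.6 dB

103.6 dB


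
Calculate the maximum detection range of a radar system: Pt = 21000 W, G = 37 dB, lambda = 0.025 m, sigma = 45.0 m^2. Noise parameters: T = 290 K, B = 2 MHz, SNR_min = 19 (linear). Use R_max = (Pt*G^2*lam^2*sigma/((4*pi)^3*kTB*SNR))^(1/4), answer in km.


G_lin = 10^(37/10) = 5011.872336
R^4 = 21000 * 5011.872336^2 * 0.025^2 * 45.0 / ((4*pi)^3 * 1.38e-23 * 290 * 2000000.0 * 19)
R^4 = 4.91611e19 m^4
R_max = (4.91611e19)^(1/4) = 83734.7 m = 83.7 km

83.7 km


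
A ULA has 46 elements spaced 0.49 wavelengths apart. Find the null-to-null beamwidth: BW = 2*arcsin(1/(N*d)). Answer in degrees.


1/(N*d) = 1/(46*0.49) = 0.044366
BW = 2*arcsin(0.044366) = 5.1 degrees

5.1 degrees


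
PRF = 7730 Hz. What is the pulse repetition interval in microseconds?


PRI = 1/7730 = 0.0001293661 s = 129.4 us

129.4 us


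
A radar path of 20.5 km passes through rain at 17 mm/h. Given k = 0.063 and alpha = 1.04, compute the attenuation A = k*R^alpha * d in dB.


gamma = 0.063 * 17^1.04 = 1.19952 dB/km
A = 1.19952 * 20.5 = 24.59 dB

24.59 dB


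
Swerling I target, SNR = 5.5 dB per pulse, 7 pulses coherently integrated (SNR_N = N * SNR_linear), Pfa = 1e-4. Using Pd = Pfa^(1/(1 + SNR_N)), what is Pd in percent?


SNR_lin = 10^(5.5/10) = 3.54813
SNR_N = 7 * 3.54813 = 24.83691
1/(1 + SNR_N) = 1/25.83691 = 0.0387043
Pd = (1e-4)^0.0387043 = 0.70014
Pd = 70.0%

70.0%


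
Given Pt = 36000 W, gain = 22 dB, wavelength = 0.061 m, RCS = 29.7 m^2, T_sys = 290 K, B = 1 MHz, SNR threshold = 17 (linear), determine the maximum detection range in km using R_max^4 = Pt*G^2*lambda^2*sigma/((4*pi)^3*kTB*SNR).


G_lin = 10^(22/10) = 158.489319
R^4 = 36000 * 158.489319^2 * 0.061^2 * 29.7 / ((4*pi)^3 * 1.38e-23 * 290 * 1000000.0 * 17)
R^4 = 7.40224e17 m^4
R_max = (7.40224e17)^(1/4) = 29331.9 m = 29.3 km

29.3 km


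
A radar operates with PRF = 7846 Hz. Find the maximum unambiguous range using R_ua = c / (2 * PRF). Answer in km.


R_ua = 3e8 / (2 * 7846) = 19118.0 m = 19.1 km

19.1 km


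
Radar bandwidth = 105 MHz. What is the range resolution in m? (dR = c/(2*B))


dR = 3e8 / (2 * 105000000.0) = 1.43 m

1.43 m


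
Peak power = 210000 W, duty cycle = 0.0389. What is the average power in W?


P_avg = 210000 * 0.0389 = 8169.0 W

8169.0 W


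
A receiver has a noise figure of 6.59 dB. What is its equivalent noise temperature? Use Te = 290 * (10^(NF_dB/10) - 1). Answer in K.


NF_lin = 10^(6.59/10) = 4.560369
Te = 290 * (4.560369 - 1) = 1032.5 K

1032.5 K


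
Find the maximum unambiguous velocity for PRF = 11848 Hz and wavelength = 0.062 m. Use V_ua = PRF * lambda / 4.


V_ua = 11848 * 0.062 / 4 = 183.6 m/s

183.6 m/s


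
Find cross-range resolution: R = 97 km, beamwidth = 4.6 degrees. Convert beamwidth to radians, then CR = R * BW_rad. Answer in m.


BW_rad = 0.080285146
CR = 97000 * 0.080285146 = 7787.7 m

7787.7 m


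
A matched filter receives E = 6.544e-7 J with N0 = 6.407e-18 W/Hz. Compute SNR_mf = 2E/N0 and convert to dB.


SNR_lin = 2 * 6.544e-7 / 6.407e-18 = 2.043e11
SNR_dB = 10*log10(2.043e11) = 113.1 dB

113.1 dB


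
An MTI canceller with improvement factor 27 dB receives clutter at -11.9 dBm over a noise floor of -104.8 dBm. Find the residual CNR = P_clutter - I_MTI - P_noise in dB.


CNR = -11.9 - 27 - (-104.8) = 65.9 dB

65.9 dB


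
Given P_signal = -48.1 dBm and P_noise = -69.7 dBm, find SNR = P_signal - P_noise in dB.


SNR = -48.1 - (-69.7) = 21.6 dB

21.6 dB


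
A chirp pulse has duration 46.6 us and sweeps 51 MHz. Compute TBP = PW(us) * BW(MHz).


TBP = 46.6 * 51 = 2376.6

2376.6


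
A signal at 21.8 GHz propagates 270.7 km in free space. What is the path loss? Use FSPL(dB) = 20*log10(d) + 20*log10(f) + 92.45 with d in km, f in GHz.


20*log10(270.7) = 48.65
20*log10(21.8) = 26.77
FSPL = 167.9 dB

167.9 dB


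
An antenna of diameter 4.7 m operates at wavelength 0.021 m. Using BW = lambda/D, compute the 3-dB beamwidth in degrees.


BW_rad = 0.021 / 4.7 = 0.004468
BW_deg = 0.26 degrees

0.26 degrees


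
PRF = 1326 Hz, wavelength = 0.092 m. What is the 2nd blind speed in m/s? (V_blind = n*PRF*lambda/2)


V_blind = 2 * 1326 * 0.092 / 2 = 122.0 m/s

122.0 m/s


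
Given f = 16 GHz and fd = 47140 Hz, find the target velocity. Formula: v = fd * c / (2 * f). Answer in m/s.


v = 47140 * 3e8 / (2 * 16000000000.0) = 441.9 m/s

441.9 m/s


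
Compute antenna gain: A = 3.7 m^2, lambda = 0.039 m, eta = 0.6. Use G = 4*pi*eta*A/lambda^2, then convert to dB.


G_linear = 4*pi*0.6*3.7/0.039^2 = 18341.45
G_dB = 10*log10(18341.45) = 42.6 dB

42.6 dB


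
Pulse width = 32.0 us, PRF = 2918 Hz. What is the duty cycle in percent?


DC = 32.0e-6 * 2918 * 100 = 9.34%

9.34%


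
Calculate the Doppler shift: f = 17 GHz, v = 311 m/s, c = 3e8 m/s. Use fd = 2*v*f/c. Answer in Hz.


fd = 2 * 311 * 17000000000.0 / 3e8 = 35246.7 Hz

35246.7 Hz


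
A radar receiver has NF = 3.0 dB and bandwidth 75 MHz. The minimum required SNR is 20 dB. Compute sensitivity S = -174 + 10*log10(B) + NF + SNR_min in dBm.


10*log10(75000000.0) = 78.75
S = -174 + 78.75 + 3.0 + 20 = -72.2 dBm

-72.2 dBm


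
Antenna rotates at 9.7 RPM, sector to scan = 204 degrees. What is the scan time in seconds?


t = 204 / (9.7 * 360) * 60 = 3.51 s

3.51 s


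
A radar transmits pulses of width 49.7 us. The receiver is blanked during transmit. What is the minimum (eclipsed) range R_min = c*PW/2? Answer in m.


R_min = 3e8 * 49.7e-6 / 2 = 7455.0 m

7455.0 m


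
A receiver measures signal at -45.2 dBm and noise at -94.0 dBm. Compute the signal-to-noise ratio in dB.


SNR = -45.2 - (-94.0) = 48.8 dB

48.8 dB


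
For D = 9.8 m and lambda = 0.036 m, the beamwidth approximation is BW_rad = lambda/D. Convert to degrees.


BW_rad = 0.036 / 9.8 = 0.003673
BW_deg = 0.21 degrees

0.21 degrees


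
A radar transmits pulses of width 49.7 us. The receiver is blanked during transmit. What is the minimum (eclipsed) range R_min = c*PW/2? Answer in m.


R_min = 3e8 * 49.7e-6 / 2 = 7455.0 m

7455.0 m


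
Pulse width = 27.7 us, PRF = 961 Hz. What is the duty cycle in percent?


DC = 27.7e-6 * 961 * 100 = 2.66%

2.66%


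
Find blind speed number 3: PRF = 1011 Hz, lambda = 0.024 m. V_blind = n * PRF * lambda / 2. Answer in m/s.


V_blind = 3 * 1011 * 0.024 / 2 = 36.4 m/s

36.4 m/s


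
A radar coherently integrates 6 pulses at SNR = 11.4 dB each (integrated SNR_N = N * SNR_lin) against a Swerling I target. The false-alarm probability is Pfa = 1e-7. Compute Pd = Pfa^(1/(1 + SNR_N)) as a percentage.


SNR_lin = 10^(11.4/10) = 13.80384
SNR_N = 6 * 13.80384 = 82.82304
1/(1 + SNR_N) = 1/83.82304 = 0.0119299
Pd = (1e-7)^0.0119299 = 0.82507
Pd = 82.5%

82.5%


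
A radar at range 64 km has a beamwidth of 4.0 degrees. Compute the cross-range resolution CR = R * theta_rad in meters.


BW_rad = 0.06981317
CR = 64000 * 0.06981317 = 4468.0 m

4468.0 m


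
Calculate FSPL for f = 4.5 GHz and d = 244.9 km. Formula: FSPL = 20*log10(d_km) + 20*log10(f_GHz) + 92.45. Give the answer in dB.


20*log10(244.9) = 47.78
20*log10(4.5) = 13.06
FSPL = 153.3 dB

153.3 dB


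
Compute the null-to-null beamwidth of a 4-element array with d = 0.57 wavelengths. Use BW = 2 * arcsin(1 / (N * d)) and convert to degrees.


1/(N*d) = 1/(4*0.57) = 0.438596
BW = 2*arcsin(0.438596) = 52.0 degrees

52.0 degrees


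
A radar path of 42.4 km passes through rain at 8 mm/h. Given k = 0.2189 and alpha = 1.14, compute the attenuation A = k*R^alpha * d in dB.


gamma = 0.2189 * 8^1.14 = 2.342979 dB/km
A = 2.342979 * 42.4 = 99.34 dB

99.34 dB


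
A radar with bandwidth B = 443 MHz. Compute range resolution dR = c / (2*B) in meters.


dR = 3e8 / (2 * 443000000.0) = 0.34 m

0.34 m


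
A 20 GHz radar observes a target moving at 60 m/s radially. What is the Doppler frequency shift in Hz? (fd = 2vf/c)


fd = 2 * 60 * 20000000000.0 / 3e8 = 8000.0 Hz

8000.0 Hz


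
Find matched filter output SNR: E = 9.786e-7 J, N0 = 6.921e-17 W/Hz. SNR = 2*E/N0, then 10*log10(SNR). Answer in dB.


SNR_lin = 2 * 9.786e-7 / 6.921e-17 = 2.828e10
SNR_dB = 10*log10(2.828e10) = 104.5 dB

104.5 dB


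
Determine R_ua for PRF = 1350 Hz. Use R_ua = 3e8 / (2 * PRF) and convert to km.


R_ua = 3e8 / (2 * 1350) = 111111.1 m = 111.1 km

111.1 km


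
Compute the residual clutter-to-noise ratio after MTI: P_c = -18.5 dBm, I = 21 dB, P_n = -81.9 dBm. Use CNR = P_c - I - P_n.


CNR = -18.5 - 21 - (-81.9) = 42.4 dB

42.4 dB


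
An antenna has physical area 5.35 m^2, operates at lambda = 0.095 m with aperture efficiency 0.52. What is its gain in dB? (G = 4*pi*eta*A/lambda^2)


G_linear = 4*pi*0.52*5.35/0.095^2 = 3873.64
G_dB = 10*log10(3873.64) = 35.9 dB

35.9 dB


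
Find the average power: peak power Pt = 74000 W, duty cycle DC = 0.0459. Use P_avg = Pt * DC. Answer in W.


P_avg = 74000 * 0.0459 = 3396.6 W

3396.6 W


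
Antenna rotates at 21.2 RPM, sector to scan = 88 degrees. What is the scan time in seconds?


t = 88 / (21.2 * 360) * 60 = 0.69 s

0.69 s


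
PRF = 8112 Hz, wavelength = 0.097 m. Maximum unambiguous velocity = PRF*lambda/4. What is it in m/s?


V_ua = 8112 * 0.097 / 4 = 196.7 m/s

196.7 m/s


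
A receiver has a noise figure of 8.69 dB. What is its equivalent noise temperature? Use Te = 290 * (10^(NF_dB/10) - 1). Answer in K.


NF_lin = 10^(8.69/10) = 7.396053
Te = 290 * (7.396053 - 1) = 1854.9 K

1854.9 K


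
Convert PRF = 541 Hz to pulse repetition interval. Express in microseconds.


PRI = 1/541 = 0.0018484288 s = 1848.4 us

1848.4 us


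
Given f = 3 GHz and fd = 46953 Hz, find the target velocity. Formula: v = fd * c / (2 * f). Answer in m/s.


v = 46953 * 3e8 / (2 * 3000000000.0) = 2347.7 m/s

2347.7 m/s


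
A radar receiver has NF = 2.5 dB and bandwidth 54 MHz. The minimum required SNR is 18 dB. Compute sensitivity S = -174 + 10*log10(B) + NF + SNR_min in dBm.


10*log10(54000000.0) = 77.32
S = -174 + 77.32 + 2.5 + 18 = -76.2 dBm

-76.2 dBm


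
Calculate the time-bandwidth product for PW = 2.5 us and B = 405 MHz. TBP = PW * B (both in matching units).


TBP = 2.5 * 405 = 1012.5

1012.5


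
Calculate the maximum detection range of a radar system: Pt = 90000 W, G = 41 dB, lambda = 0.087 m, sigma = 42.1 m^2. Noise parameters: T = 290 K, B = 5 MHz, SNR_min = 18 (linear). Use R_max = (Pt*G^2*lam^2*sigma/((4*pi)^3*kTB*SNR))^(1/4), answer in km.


G_lin = 10^(41/10) = 12589.254118
R^4 = 90000 * 12589.254118^2 * 0.087^2 * 42.1 / ((4*pi)^3 * 1.38e-23 * 290 * 5000000.0 * 18)
R^4 = 6.35937e21 m^4
R_max = (6.35937e21)^(1/4) = 282392.7 m = 282.4 km

282.4 km


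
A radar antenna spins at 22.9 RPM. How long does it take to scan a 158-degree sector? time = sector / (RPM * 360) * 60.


t = 158 / (22.9 * 360) * 60 = 1.15 s

1.15 s


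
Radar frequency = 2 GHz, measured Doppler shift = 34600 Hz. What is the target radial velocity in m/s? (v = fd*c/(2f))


v = 34600 * 3e8 / (2 * 2000000000.0) = 2595.0 m/s

2595.0 m/s


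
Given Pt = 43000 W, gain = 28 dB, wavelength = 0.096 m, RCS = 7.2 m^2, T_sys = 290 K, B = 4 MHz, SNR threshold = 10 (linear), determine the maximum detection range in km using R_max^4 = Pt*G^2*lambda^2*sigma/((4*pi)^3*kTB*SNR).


G_lin = 10^(28/10) = 630.957344
R^4 = 43000 * 630.957344^2 * 0.096^2 * 7.2 / ((4*pi)^3 * 1.38e-23 * 290 * 4000000.0 * 10)
R^4 = 3.57583e18 m^4
R_max = (3.57583e18)^(1/4) = 43485.5 m = 43.5 km

43.5 km


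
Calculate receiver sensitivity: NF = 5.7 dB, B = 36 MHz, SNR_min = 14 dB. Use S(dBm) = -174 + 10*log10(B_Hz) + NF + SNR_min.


10*log10(36000000.0) = 75.56
S = -174 + 75.56 + 5.7 + 14 = -78.7 dBm

-78.7 dBm


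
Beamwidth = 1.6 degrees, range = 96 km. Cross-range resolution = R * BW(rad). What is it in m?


BW_rad = 0.027925268
CR = 96000 * 0.027925268 = 2680.8 m

2680.8 m


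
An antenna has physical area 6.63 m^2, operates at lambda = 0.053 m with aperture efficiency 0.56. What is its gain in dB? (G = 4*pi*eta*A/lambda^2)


G_linear = 4*pi*0.56*6.63/0.053^2 = 16609.62
G_dB = 10*log10(16609.62) = 42.2 dB

42.2 dB


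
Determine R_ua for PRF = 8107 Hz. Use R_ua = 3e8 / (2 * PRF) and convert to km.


R_ua = 3e8 / (2 * 8107) = 18502.5 m = 18.5 km

18.5 km


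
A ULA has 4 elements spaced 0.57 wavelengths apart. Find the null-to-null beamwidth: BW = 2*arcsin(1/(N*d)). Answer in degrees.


1/(N*d) = 1/(4*0.57) = 0.438596
BW = 2*arcsin(0.438596) = 52.0 degrees

52.0 degrees


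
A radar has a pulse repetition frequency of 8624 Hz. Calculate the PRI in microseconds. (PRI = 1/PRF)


PRI = 1/8624 = 0.0001159555 s = 116.0 us

116.0 us


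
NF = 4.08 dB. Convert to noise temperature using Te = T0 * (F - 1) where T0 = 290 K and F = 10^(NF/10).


NF_lin = 10^(4.08/10) = 2.558586
Te = 290 * (2.558586 - 1) = 452.0 K

452.0 K


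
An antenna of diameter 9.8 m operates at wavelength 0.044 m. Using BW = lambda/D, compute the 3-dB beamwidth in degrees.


BW_rad = 0.044 / 9.8 = 0.00449
BW_deg = 0.26 degrees

0.26 degrees


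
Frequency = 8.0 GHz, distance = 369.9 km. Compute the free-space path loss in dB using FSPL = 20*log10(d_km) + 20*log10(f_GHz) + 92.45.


20*log10(369.9) = 51.36
20*log10(8.0) = 18.06
FSPL = 161.9 dB

161.9 dB


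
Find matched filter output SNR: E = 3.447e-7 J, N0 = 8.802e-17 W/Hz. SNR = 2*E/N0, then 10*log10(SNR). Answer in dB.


SNR_lin = 2 * 3.447e-7 / 8.802e-17 = 7.832e9
SNR_dB = 10*log10(7.832e9) = 98.9 dB

98.9 dB


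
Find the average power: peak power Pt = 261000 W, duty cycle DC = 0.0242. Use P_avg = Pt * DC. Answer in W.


P_avg = 261000 * 0.0242 = 6316.2 W

6316.2 W


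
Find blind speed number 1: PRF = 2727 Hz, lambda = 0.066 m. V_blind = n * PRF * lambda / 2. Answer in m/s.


V_blind = 1 * 2727 * 0.066 / 2 = 90.0 m/s

90.0 m/s


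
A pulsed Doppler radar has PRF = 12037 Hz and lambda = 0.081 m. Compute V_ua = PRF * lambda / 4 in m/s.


V_ua = 12037 * 0.081 / 4 = 243.7 m/s

243.7 m/s


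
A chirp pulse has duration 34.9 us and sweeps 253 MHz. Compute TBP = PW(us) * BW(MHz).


TBP = 34.9 * 253 = 8829.7

8829.7


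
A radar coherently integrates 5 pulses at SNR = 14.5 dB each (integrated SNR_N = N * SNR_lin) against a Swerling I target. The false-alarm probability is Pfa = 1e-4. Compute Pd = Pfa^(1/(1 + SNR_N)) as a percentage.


SNR_lin = 10^(14.5/10) = 28.18383
SNR_N = 5 * 28.18383 = 140.91915
1/(1 + SNR_N) = 1/141.91915 = 0.0070463
Pd = (1e-4)^0.0070463 = 0.93716
Pd = 93.7%

93.7%


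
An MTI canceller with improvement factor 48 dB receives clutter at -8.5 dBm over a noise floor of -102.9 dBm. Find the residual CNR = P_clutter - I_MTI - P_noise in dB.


CNR = -8.5 - 48 - (-102.9) = 46.4 dB

46.4 dB


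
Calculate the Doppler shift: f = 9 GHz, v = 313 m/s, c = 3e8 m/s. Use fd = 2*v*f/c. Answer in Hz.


fd = 2 * 313 * 9000000000.0 / 3e8 = 18780.0 Hz

18780.0 Hz


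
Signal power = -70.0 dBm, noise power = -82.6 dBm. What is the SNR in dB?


SNR = -70.0 - (-82.6) = 12.6 dB

12.6 dB


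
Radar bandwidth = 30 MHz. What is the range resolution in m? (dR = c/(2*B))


dR = 3e8 / (2 * 30000000.0) = 5.0 m

5.0 m


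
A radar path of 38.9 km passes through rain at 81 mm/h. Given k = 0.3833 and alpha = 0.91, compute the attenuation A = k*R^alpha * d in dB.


gamma = 0.3833 * 81^0.91 = 20.905482 dB/km
A = 20.905482 * 38.9 = 813.22 dB

813.22 dB


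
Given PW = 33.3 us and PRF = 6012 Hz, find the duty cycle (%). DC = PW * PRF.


DC = 33.3e-6 * 6012 * 100 = 20.02%

20.02%


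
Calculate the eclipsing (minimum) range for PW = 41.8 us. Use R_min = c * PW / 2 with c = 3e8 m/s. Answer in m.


R_min = 3e8 * 41.8e-6 / 2 = 6270.0 m

6270.0 m


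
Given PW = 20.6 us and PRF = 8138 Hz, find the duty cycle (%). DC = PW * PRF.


DC = 20.6e-6 * 8138 * 100 = 16.76%

16.76%


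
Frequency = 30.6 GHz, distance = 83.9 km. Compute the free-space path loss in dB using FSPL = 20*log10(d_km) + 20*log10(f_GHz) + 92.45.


20*log10(83.9) = 38.48
20*log10(30.6) = 29.71
FSPL = 160.6 dB

160.6 dB


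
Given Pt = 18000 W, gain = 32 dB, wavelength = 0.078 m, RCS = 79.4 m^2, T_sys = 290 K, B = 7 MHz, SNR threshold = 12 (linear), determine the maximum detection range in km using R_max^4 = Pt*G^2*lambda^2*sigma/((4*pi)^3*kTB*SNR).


G_lin = 10^(32/10) = 1584.893192
R^4 = 18000 * 1584.893192^2 * 0.078^2 * 79.4 / ((4*pi)^3 * 1.38e-23 * 290 * 7000000.0 * 12)
R^4 = 3.27413e19 m^4
R_max = (3.27413e19)^(1/4) = 75643.9 m = 75.6 km

75.6 km


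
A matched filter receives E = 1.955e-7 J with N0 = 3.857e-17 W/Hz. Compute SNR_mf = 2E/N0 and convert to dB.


SNR_lin = 2 * 1.955e-7 / 3.857e-17 = 1.014e10
SNR_dB = 10*log10(1.014e10) = 100.1 dB

100.1 dB


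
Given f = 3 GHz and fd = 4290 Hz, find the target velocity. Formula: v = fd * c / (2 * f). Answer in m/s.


v = 4290 * 3e8 / (2 * 3000000000.0) = 214.5 m/s

214.5 m/s


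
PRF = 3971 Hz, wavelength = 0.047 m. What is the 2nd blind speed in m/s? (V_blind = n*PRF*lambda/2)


V_blind = 2 * 3971 * 0.047 / 2 = 186.6 m/s

186.6 m/s


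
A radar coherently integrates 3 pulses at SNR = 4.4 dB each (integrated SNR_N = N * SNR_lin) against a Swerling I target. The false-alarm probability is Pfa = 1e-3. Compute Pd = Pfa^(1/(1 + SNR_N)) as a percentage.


SNR_lin = 10^(4.4/10) = 2.75423
SNR_N = 3 * 2.75423 = 8.26269
1/(1 + SNR_N) = 1/9.26269 = 0.10796
Pd = (1e-3)^0.10796 = 0.47437
Pd = 47.4%

47.4%


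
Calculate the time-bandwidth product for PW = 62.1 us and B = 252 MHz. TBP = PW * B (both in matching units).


TBP = 62.1 * 252 = 15649.2

15649.2


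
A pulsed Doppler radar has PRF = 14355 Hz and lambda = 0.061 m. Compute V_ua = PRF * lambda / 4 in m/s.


V_ua = 14355 * 0.061 / 4 = 218.9 m/s

218.9 m/s


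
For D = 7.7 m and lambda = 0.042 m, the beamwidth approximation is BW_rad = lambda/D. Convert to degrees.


BW_rad = 0.042 / 7.7 = 0.005455
BW_deg = 0.31 degrees

0.31 degrees


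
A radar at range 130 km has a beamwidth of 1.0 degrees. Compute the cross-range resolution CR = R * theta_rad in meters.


BW_rad = 0.017453293
CR = 130000 * 0.017453293 = 2268.9 m

2268.9 m


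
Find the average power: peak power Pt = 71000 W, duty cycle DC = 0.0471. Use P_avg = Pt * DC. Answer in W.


P_avg = 71000 * 0.0471 = 3344.1 W

3344.1 W


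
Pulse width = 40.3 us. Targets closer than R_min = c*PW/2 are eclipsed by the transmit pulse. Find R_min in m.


R_min = 3e8 * 40.3e-6 / 2 = 6045.0 m

6045.0 m


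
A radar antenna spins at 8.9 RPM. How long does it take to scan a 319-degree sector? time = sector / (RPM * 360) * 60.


t = 319 / (8.9 * 360) * 60 = 5.97 s

5.97 s


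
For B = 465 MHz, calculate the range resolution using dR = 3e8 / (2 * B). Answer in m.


dR = 3e8 / (2 * 465000000.0) = 0.32 m

0.32 m


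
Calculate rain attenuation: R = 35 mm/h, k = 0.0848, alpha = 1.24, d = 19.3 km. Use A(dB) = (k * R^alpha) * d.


gamma = 0.0848 * 35^1.24 = 6.96691 dB/km
A = 6.96691 * 19.3 = 134.46 dB

134.46 dB


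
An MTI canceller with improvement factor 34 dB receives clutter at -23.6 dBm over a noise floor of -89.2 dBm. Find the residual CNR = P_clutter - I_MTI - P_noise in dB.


CNR = -23.6 - 34 - (-89.2) = 31.6 dB

31.6 dB
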